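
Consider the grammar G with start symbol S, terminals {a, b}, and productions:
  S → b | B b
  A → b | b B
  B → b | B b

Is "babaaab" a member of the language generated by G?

no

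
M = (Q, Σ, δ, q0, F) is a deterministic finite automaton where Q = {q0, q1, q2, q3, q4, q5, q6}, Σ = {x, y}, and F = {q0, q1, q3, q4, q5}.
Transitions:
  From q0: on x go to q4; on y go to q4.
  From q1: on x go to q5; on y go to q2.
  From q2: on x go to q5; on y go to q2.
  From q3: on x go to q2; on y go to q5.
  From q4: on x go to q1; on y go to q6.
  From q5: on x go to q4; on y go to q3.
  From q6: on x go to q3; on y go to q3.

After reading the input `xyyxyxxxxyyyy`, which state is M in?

q5

q0 --x--> q4
q4 --y--> q6
q6 --y--> q3
q3 --x--> q2
q2 --y--> q2
q2 --x--> q5
q5 --x--> q4
q4 --x--> q1
q1 --x--> q5
q5 --y--> q3
q3 --y--> q5
q5 --y--> q3
q3 --y--> q5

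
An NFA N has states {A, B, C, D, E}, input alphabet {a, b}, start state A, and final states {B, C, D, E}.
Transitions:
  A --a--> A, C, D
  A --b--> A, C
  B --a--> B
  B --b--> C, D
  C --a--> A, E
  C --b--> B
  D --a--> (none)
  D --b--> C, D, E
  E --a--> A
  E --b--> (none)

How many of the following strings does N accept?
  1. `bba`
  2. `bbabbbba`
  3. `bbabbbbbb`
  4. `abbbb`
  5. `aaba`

5

`bba`: accepted
`bbabbbba`: accepted
`bbabbbbbb`: accepted
`abbbb`: accepted
`aaba`: accepted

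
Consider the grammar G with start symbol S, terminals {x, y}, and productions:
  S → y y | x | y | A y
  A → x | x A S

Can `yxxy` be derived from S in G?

no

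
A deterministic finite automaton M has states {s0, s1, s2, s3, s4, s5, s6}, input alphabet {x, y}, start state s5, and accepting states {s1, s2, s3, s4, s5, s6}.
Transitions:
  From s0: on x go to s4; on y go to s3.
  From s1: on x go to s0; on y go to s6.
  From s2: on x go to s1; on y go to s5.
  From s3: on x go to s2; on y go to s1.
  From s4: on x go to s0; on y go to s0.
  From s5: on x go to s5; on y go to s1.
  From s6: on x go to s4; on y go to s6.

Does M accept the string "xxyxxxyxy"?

s5 --x--> s5
s5 --x--> s5
s5 --y--> s1
s1 --x--> s0
s0 --x--> s4
s4 --x--> s0
s0 --y--> s3
s3 --x--> s2
s2 --y--> s5
End in state s5, which is an accepting state.

accepted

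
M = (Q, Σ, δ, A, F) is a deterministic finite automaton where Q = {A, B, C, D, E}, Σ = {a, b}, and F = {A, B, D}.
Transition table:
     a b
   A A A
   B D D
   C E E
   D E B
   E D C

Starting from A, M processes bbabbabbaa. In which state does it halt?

A --b--> A
A --b--> A
A --a--> A
A --b--> A
A --b--> A
A --a--> A
A --b--> A
A --b--> A
A --a--> A
A --a--> A

A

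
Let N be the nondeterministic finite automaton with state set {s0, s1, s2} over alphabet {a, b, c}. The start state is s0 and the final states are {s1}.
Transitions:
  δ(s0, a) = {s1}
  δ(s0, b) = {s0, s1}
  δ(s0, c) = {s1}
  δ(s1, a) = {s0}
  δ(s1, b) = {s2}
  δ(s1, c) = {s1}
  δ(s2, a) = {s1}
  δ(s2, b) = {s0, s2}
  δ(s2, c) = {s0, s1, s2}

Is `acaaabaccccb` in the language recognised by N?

Start: {s0}
read a: {s1}
read c: {s1}
read a: {s0}
read a: {s1}
read a: {s0}
read b: {s0, s1}
read a: {s0, s1}
read c: {s1}
read c: {s1}
read c: {s1}
read c: {s1}
read b: {s2}
Reachable ∩ accepting = {} — empty.

rejected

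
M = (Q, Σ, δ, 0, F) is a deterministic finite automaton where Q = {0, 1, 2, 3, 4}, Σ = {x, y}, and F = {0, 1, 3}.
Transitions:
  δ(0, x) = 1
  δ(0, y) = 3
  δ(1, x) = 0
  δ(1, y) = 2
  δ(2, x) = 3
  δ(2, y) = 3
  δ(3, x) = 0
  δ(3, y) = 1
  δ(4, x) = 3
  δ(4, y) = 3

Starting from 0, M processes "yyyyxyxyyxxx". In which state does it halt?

0 --y--> 3
3 --y--> 1
1 --y--> 2
2 --y--> 3
3 --x--> 0
0 --y--> 3
3 --x--> 0
0 --y--> 3
3 --y--> 1
1 --x--> 0
0 --x--> 1
1 --x--> 0

0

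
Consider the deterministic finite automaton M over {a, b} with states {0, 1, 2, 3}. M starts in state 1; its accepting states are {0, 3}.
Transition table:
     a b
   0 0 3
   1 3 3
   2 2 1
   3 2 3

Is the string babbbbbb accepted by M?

1 --b--> 3
3 --a--> 2
2 --b--> 1
1 --b--> 3
3 --b--> 3
3 --b--> 3
3 --b--> 3
3 --b--> 3
End in state 3, which is an accepting state.

accepted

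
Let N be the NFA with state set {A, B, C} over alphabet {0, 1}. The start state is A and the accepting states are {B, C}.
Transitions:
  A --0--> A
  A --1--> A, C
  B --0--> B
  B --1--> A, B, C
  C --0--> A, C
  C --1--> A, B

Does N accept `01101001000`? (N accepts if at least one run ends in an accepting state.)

accepted

Start: {A}
read 0: {A}
read 1: {A, C}
read 1: {A, B, C}
read 0: {A, B, C}
read 1: {A, B, C}
read 0: {A, B, C}
read 0: {A, B, C}
read 1: {A, B, C}
read 0: {A, B, C}
read 0: {A, B, C}
read 0: {A, B, C}
Reachable ∩ accepting = {B, C} — nonempty.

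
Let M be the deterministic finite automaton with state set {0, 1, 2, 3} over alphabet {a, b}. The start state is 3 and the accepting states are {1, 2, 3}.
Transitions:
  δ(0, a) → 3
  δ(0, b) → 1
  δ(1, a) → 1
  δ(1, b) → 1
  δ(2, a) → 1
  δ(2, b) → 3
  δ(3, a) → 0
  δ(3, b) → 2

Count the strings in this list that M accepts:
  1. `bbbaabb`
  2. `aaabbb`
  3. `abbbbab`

`bbbaabb`: accepted
`aaabbb`: accepted
`abbbbab`: accepted

3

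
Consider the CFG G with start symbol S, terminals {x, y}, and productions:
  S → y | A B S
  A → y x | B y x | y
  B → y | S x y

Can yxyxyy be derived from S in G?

S ⇒ ABS ⇒ yxBS ⇒ yxSxyS ⇒ yxyxyS ⇒ yxyxyy

yes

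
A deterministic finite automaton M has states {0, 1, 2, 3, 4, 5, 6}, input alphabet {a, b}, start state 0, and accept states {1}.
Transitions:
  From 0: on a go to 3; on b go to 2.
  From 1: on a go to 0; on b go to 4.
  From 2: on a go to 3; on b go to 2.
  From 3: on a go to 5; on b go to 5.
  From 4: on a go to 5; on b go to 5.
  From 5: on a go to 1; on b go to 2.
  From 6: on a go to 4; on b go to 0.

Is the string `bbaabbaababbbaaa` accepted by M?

0 --b--> 2
2 --b--> 2
2 --a--> 3
3 --a--> 5
5 --b--> 2
2 --b--> 2
2 --a--> 3
3 --a--> 5
5 --b--> 2
2 --a--> 3
3 --b--> 5
5 --b--> 2
2 --b--> 2
2 --a--> 3
3 --a--> 5
5 --a--> 1
End in state 1, which is an accepting state.

accepted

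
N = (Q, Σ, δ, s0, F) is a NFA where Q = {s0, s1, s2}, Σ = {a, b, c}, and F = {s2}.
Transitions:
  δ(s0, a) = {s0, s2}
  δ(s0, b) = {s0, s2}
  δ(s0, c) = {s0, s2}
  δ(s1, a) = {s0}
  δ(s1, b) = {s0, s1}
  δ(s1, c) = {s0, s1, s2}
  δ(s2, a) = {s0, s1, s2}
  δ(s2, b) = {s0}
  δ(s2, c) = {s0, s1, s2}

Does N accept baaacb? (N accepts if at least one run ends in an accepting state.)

accepted

Start: {s0}
read b: {s0, s2}
read a: {s0, s1, s2}
read a: {s0, s1, s2}
read a: {s0, s1, s2}
read c: {s0, s1, s2}
read b: {s0, s1, s2}
Reachable ∩ accepting = {s2} — nonempty.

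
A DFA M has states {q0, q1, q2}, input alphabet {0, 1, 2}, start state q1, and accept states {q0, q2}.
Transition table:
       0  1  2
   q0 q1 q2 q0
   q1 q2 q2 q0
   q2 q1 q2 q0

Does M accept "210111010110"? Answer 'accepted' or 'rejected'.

rejected

q1 --2--> q0
q0 --1--> q2
q2 --0--> q1
q1 --1--> q2
q2 --1--> q2
q2 --1--> q2
q2 --0--> q1
q1 --1--> q2
q2 --0--> q1
q1 --1--> q2
q2 --1--> q2
q2 --0--> q1
End in state q1, which is not an accepting state.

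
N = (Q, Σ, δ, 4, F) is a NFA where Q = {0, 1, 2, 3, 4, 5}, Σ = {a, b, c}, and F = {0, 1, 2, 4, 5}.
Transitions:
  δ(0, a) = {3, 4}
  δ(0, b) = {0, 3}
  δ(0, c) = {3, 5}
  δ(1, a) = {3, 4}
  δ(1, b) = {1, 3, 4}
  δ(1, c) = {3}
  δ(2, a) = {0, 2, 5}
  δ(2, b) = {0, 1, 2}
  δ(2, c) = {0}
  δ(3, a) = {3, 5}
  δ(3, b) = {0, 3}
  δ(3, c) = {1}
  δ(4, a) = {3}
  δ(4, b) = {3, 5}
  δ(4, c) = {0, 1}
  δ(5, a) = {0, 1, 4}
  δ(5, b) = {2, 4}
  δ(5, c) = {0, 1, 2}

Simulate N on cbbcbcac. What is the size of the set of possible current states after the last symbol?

5

Start: {4}
read c: {0, 1}
read b: {0, 1, 3, 4}
read b: {0, 1, 3, 4, 5}
read c: {0, 1, 2, 3, 5}
read b: {0, 1, 2, 3, 4}
read c: {0, 1, 3, 5}
read a: {0, 1, 3, 4, 5}
read c: {0, 1, 2, 3, 5}
Final reachable set {0, 1, 2, 3, 5} has 5 states.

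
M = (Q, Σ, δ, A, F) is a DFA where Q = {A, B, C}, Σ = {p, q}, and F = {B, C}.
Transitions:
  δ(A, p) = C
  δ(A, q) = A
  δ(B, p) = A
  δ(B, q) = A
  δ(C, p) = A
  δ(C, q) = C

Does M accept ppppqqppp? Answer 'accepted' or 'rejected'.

accepted

A --p--> C
C --p--> A
A --p--> C
C --p--> A
A --q--> A
A --q--> A
A --p--> C
C --p--> A
A --p--> C
End in state C, which is an accepting state.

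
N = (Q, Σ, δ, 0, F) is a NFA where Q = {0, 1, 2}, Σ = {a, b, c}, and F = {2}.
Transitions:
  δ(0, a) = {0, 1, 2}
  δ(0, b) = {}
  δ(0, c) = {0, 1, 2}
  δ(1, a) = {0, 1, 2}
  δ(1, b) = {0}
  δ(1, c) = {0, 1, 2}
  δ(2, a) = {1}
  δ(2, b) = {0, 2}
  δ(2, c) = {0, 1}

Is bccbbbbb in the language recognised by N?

Start: {0}
read b: {}
The reachable set is empty and stays empty for the remaining 7 symbols.
Reachable ∩ accepting = {} — empty.

rejected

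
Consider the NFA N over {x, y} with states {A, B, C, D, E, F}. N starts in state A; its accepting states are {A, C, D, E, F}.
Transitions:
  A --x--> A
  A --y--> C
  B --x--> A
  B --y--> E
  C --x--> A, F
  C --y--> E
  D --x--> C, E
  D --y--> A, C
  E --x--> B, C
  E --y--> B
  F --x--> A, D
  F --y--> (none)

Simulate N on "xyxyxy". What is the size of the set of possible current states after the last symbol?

Start: {A}
read x: {A}
read y: {C}
read x: {A, F}
read y: {C}
read x: {A, F}
read y: {C}
Final reachable set {C} has 1 state.

1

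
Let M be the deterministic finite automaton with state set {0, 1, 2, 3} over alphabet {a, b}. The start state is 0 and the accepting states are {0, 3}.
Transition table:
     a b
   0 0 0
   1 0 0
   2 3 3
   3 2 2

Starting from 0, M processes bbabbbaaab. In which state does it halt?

0 --b--> 0
0 --b--> 0
0 --a--> 0
0 --b--> 0
0 --b--> 0
0 --b--> 0
0 --a--> 0
0 --a--> 0
0 --a--> 0
0 --b--> 0

0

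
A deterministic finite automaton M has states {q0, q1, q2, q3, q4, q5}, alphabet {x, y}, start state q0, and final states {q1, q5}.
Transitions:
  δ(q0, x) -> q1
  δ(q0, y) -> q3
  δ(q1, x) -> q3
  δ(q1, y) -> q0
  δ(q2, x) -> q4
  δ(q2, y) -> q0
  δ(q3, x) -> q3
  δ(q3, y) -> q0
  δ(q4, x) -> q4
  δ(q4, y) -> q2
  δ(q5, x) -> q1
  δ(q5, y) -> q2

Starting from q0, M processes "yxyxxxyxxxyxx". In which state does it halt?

q3

q0 --y--> q3
q3 --x--> q3
q3 --y--> q0
q0 --x--> q1
q1 --x--> q3
q3 --x--> q3
q3 --y--> q0
q0 --x--> q1
q1 --x--> q3
q3 --x--> q3
q3 --y--> q0
q0 --x--> q1
q1 --x--> q3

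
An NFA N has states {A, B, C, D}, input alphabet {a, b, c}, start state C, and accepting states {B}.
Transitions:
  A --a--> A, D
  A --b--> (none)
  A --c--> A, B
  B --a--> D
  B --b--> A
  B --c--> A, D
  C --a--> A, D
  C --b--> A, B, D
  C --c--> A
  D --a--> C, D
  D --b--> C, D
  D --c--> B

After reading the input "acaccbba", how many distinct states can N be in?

3

Start: {C}
read a: {A, D}
read c: {A, B}
read a: {A, D}
read c: {A, B}
read c: {A, B, D}
read b: {A, C, D}
read b: {A, B, C, D}
read a: {A, C, D}
Final reachable set {A, C, D} has 3 states.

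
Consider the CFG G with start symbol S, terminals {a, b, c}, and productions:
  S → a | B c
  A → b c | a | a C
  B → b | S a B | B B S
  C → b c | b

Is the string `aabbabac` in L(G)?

yes

S ⇒ Bc ⇒ SaBc ⇒ aaBc ⇒ aaBBSc ⇒ aaBBSBSc ⇒ aabBSBSc ⇒ aabbSBSc ⇒ aabbaBSc ⇒ aabbabSc ⇒ aabbabac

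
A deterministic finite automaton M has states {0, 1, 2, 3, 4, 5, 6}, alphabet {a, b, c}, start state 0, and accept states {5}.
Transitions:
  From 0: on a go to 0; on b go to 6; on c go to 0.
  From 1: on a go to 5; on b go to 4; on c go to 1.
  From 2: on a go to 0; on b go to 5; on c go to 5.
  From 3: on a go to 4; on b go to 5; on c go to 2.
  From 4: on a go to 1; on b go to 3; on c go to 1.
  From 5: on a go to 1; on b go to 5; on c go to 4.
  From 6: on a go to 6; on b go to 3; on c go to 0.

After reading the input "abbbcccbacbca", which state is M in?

0 --a--> 0
0 --b--> 6
6 --b--> 3
3 --b--> 5
5 --c--> 4
4 --c--> 1
1 --c--> 1
1 --b--> 4
4 --a--> 1
1 --c--> 1
1 --b--> 4
4 --c--> 1
1 --a--> 5

5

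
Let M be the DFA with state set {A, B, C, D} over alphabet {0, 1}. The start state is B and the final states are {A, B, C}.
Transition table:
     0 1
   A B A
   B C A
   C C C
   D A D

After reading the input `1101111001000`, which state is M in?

B --1--> A
A --1--> A
A --0--> B
B --1--> A
A --1--> A
A --1--> A
A --1--> A
A --0--> B
B --0--> C
C --1--> C
C --0--> C
C --0--> C
C --0--> C

C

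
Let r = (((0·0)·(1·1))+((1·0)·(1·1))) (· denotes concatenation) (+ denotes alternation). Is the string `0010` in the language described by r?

no

Neither ((0·0)·(1·1)) nor ((1·0)·(1·1)) matches 0010.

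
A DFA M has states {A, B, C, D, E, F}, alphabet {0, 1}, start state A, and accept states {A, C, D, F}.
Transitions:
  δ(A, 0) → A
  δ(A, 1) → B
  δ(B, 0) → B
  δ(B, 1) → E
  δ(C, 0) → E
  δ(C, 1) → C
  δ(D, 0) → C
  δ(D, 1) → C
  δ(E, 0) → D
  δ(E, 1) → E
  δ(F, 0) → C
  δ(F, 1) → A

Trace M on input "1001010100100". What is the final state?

A --1--> B
B --0--> B
B --0--> B
B --1--> E
E --0--> D
D --1--> C
C --0--> E
E --1--> E
E --0--> D
D --0--> C
C --1--> C
C --0--> E
E --0--> D

D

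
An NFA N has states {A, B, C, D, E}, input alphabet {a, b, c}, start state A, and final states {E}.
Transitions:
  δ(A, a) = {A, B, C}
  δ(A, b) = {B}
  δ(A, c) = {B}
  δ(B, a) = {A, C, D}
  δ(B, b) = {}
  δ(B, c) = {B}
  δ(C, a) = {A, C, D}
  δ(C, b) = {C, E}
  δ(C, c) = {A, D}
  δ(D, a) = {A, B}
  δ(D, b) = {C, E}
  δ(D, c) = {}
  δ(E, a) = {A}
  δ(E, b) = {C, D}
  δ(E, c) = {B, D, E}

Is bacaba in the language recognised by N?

rejected

Start: {A}
read b: {B}
read a: {A, C, D}
read c: {A, B, D}
read a: {A, B, C, D}
read b: {B, C, E}
read a: {A, C, D}
Reachable ∩ accepting = {} — empty.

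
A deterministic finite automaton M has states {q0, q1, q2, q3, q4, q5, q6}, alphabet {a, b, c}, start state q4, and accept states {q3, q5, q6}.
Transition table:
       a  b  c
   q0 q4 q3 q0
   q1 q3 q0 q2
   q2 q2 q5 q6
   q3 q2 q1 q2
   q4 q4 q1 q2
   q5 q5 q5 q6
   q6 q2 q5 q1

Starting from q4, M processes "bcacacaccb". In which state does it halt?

q0

q4 --b--> q1
q1 --c--> q2
q2 --a--> q2
q2 --c--> q6
q6 --a--> q2
q2 --c--> q6
q6 --a--> q2
q2 --c--> q6
q6 --c--> q1
q1 --b--> q0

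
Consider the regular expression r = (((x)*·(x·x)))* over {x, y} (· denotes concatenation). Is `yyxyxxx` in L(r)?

no

yyxyxxx cannot be split into zero or more pieces each matching ((x)*·(x·x)).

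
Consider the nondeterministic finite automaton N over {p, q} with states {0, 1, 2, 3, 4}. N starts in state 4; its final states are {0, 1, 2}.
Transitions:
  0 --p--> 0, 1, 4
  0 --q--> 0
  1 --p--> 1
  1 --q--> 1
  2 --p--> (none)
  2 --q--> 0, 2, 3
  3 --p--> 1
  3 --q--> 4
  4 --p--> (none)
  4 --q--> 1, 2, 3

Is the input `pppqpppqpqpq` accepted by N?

rejected

Start: {4}
read p: {}
The reachable set is empty and stays empty for the remaining 11 symbols.
Reachable ∩ accepting = {} — empty.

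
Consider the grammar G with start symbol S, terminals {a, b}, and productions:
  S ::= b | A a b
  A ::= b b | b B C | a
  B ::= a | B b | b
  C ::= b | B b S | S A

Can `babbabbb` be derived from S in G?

no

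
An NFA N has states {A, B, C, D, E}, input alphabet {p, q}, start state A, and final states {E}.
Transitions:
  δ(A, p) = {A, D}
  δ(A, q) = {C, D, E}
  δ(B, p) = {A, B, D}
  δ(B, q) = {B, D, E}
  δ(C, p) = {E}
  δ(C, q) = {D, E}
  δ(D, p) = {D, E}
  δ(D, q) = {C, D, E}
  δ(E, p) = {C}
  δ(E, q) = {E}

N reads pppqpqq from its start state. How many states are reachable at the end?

Start: {A}
read p: {A, D}
read p: {A, D, E}
read p: {A, C, D, E}
read q: {C, D, E}
read p: {C, D, E}
read q: {C, D, E}
read q: {C, D, E}
Final reachable set {C, D, E} has 3 states.

3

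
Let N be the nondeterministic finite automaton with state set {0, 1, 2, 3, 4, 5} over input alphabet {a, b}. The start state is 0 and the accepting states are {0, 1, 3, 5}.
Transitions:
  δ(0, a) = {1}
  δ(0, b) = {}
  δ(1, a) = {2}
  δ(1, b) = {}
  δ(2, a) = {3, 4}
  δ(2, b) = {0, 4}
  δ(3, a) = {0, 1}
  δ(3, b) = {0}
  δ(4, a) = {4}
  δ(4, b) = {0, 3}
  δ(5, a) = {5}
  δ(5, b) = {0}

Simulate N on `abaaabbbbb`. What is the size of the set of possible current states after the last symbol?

0

Start: {0}
read a: {1}
read b: {}
The reachable set is empty and stays empty for the remaining 8 symbols.
Final reachable set {} has 0 states.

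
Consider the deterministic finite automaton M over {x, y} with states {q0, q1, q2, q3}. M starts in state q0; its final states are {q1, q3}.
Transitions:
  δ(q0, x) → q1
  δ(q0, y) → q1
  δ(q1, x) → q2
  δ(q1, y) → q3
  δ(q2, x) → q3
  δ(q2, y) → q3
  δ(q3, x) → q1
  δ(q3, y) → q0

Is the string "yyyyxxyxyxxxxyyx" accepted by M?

accepted

q0 --y--> q1
q1 --y--> q3
q3 --y--> q0
q0 --y--> q1
q1 --x--> q2
q2 --x--> q3
q3 --y--> q0
q0 --x--> q1
q1 --y--> q3
q3 --x--> q1
q1 --x--> q2
q2 --x--> q3
q3 --x--> q1
q1 --y--> q3
q3 --y--> q0
q0 --x--> q1
End in state q1, which is an accepting state.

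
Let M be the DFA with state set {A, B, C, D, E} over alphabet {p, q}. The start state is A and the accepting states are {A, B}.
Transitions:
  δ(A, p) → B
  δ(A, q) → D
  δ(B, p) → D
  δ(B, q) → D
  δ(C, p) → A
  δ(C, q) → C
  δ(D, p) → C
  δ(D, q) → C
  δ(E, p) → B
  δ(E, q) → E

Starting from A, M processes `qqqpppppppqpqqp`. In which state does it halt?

A

A --q--> D
D --q--> C
C --q--> C
C --p--> A
A --p--> B
B --p--> D
D --p--> C
C --p--> A
A --p--> B
B --p--> D
D --q--> C
C --p--> A
A --q--> D
D --q--> C
C --p--> A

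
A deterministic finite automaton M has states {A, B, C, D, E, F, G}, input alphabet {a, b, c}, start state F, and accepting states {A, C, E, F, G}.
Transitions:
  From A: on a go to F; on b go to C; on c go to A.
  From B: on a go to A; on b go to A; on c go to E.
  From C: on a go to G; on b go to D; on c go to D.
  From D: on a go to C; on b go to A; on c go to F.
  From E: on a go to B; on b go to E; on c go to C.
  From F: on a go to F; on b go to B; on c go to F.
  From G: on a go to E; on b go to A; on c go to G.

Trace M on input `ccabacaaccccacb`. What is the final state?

F --c--> F
F --c--> F
F --a--> F
F --b--> B
B --a--> A
A --c--> A
A --a--> F
F --a--> F
F --c--> F
F --c--> F
F --c--> F
F --c--> F
F --a--> F
F --c--> F
F --b--> B

B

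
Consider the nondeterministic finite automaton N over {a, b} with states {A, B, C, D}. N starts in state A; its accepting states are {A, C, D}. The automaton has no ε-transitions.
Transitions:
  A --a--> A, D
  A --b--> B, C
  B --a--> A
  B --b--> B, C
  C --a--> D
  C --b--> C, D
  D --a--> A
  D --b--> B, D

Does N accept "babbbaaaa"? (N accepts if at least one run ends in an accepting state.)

accepted

Start: {A}
read b: {B, C}
read a: {A, D}
read b: {B, C, D}
read b: {B, C, D}
read b: {B, C, D}
read a: {A, D}
read a: {A, D}
read a: {A, D}
read a: {A, D}
Reachable ∩ accepting = {A, D} — nonempty.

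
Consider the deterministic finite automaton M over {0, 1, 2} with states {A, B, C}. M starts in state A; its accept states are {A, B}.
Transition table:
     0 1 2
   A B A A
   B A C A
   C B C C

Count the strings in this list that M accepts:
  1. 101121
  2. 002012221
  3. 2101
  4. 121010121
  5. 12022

101121: rejected
002012221: rejected
2101: rejected
121010121: rejected
12022: accepted

1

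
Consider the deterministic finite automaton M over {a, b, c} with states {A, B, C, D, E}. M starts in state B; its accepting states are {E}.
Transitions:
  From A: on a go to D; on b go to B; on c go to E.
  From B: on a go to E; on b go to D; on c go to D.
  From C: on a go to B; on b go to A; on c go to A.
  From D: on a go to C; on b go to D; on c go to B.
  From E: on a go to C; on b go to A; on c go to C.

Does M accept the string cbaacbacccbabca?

B --c--> D
D --b--> D
D --a--> C
C --a--> B
B --c--> D
D --b--> D
D --a--> C
C --c--> A
A --c--> E
E --c--> C
C --b--> A
A --a--> D
D --b--> D
D --c--> B
B --a--> E
End in state E, which is an accepting state.

accepted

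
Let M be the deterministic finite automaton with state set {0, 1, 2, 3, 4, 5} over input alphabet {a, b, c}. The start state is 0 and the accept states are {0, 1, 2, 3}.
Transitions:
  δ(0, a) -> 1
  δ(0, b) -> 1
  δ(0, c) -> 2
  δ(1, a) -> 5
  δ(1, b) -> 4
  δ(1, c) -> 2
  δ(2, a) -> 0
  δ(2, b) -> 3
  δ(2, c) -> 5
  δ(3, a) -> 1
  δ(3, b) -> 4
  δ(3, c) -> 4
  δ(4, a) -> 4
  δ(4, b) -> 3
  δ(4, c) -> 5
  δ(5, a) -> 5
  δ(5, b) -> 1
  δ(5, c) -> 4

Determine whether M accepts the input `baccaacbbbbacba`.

0 --b--> 1
1 --a--> 5
5 --c--> 4
4 --c--> 5
5 --a--> 5
5 --a--> 5
5 --c--> 4
4 --b--> 3
3 --b--> 4
4 --b--> 3
3 --b--> 4
4 --a--> 4
4 --c--> 5
5 --b--> 1
1 --a--> 5
End in state 5, which is not an accepting state.

rejected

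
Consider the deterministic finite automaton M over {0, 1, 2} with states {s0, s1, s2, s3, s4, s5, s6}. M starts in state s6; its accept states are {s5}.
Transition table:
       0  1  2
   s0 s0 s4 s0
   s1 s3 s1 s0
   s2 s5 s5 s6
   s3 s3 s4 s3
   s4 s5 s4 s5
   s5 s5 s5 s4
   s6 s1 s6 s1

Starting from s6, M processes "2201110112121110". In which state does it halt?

s6 --2--> s1
s1 --2--> s0
s0 --0--> s0
s0 --1--> s4
s4 --1--> s4
s4 --1--> s4
s4 --0--> s5
s5 --1--> s5
s5 --1--> s5
s5 --2--> s4
s4 --1--> s4
s4 --2--> s5
s5 --1--> s5
s5 --1--> s5
s5 --1--> s5
s5 --0--> s5

s5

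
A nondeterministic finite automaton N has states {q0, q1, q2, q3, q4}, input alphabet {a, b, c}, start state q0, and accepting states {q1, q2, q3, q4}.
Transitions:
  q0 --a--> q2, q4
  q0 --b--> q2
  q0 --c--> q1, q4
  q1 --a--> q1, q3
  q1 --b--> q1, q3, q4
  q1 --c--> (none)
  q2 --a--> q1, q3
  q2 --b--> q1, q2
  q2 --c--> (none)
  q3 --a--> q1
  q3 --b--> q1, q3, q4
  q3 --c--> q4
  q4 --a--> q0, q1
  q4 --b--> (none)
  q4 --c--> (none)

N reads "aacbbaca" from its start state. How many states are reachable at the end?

Start: {q0}
read a: {q2, q4}
read a: {q0, q1, q3}
read c: {q1, q4}
read b: {q1, q3, q4}
read b: {q1, q3, q4}
read a: {q0, q1, q3}
read c: {q1, q4}
read a: {q0, q1, q3}
Final reachable set {q0, q1, q3} has 3 states.

3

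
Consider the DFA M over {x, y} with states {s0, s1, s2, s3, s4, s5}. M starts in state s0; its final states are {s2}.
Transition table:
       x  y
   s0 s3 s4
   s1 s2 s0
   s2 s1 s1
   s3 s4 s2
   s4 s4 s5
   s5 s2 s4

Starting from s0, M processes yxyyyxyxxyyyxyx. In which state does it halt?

s0 --y--> s4
s4 --x--> s4
s4 --y--> s5
s5 --y--> s4
s4 --y--> s5
s5 --x--> s2
s2 --y--> s1
s1 --x--> s2
s2 --x--> s1
s1 --y--> s0
s0 --y--> s4
s4 --y--> s5
s5 --x--> s2
s2 --y--> s1
s1 --x--> s2

s2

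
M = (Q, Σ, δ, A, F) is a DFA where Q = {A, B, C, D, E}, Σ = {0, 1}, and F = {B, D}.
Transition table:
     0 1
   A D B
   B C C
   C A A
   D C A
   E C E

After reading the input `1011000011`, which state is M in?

A --1--> B
B --0--> C
C --1--> A
A --1--> B
B --0--> C
C --0--> A
A --0--> D
D --0--> C
C --1--> A
A --1--> B

B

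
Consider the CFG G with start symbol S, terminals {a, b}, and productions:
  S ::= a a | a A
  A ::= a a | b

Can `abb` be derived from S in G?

no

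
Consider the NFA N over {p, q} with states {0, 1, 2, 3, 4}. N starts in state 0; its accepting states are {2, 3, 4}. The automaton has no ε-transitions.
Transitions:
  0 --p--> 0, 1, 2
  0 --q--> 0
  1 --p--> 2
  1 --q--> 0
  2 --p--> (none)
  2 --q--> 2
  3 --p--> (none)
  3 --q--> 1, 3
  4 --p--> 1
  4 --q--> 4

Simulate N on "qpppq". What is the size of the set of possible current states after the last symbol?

Start: {0}
read q: {0}
read p: {0, 1, 2}
read p: {0, 1, 2}
read p: {0, 1, 2}
read q: {0, 2}
Final reachable set {0, 2} has 2 states.

2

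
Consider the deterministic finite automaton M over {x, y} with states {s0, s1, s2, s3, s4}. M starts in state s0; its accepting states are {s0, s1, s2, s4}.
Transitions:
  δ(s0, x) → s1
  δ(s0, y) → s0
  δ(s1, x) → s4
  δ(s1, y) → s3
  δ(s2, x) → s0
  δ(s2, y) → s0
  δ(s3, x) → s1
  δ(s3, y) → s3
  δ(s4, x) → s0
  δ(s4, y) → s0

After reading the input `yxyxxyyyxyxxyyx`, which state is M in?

s1

s0 --y--> s0
s0 --x--> s1
s1 --y--> s3
s3 --x--> s1
s1 --x--> s4
s4 --y--> s0
s0 --y--> s0
s0 --y--> s0
s0 --x--> s1
s1 --y--> s3
s3 --x--> s1
s1 --x--> s4
s4 --y--> s0
s0 --y--> s0
s0 --x--> s1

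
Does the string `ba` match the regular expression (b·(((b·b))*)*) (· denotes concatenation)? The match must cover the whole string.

No split of ba into u·v has b matching u and (((b·b))*)* matching v.

no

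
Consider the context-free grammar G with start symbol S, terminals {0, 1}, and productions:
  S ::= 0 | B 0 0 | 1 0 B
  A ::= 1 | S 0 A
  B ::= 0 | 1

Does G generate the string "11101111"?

no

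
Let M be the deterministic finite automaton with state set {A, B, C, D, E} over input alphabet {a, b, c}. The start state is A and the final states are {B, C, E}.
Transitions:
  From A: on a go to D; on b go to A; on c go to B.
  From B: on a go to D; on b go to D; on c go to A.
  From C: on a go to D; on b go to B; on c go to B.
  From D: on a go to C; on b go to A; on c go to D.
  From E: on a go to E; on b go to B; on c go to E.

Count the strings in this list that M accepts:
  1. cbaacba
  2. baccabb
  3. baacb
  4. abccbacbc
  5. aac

2

cbaacba: rejected
baccabb: rejected
baacb: rejected
abccbacbc: accepted
aac: accepted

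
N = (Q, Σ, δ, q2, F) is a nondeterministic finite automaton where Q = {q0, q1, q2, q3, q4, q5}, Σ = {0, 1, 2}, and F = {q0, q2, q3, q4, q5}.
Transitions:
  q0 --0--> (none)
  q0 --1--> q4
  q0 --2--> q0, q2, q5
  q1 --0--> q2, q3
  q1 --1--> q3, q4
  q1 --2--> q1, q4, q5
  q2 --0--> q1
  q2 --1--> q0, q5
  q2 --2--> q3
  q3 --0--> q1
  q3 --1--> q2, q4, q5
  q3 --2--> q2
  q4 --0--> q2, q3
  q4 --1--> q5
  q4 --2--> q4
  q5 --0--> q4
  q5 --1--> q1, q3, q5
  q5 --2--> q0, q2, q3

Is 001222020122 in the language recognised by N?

Start: {q2}
read 0: {q1}
read 0: {q2, q3}
read 1: {q0, q2, q4, q5}
read 2: {q0, q2, q3, q4, q5}
read 2: {q0, q2, q3, q4, q5}
read 2: {q0, q2, q3, q4, q5}
read 0: {q1, q2, q3, q4}
read 2: {q1, q2, q3, q4, q5}
read 0: {q1, q2, q3, q4}
read 1: {q0, q2, q3, q4, q5}
read 2: {q0, q2, q3, q4, q5}
read 2: {q0, q2, q3, q4, q5}
Reachable ∩ accepting = {q0, q2, q3, q4, q5} — nonempty.

accepted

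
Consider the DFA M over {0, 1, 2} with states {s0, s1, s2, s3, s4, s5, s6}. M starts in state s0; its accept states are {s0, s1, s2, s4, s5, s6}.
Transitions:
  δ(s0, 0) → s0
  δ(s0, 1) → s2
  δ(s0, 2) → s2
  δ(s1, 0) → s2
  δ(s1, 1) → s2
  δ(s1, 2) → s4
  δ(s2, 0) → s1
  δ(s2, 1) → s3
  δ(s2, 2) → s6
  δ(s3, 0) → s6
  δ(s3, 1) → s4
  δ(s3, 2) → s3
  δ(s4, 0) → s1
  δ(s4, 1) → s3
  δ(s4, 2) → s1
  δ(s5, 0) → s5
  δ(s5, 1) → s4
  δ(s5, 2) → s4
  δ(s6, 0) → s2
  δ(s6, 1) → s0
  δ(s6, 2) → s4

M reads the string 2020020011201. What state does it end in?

s0 --2--> s2
s2 --0--> s1
s1 --2--> s4
s4 --0--> s1
s1 --0--> s2
s2 --2--> s6
s6 --0--> s2
s2 --0--> s1
s1 --1--> s2
s2 --1--> s3
s3 --2--> s3
s3 --0--> s6
s6 --1--> s0

s0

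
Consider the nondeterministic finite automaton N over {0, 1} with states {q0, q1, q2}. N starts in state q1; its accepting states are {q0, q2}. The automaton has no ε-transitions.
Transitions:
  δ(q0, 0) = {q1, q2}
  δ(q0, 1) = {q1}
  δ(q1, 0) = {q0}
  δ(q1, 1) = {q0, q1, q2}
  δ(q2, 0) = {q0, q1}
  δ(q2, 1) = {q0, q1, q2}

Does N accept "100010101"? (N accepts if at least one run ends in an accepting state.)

accepted

Start: {q1}
read 1: {q0, q1, q2}
read 0: {q0, q1, q2}
read 0: {q0, q1, q2}
read 0: {q0, q1, q2}
read 1: {q0, q1, q2}
read 0: {q0, q1, q2}
read 1: {q0, q1, q2}
read 0: {q0, q1, q2}
read 1: {q0, q1, q2}
Reachable ∩ accepting = {q0, q2} — nonempty.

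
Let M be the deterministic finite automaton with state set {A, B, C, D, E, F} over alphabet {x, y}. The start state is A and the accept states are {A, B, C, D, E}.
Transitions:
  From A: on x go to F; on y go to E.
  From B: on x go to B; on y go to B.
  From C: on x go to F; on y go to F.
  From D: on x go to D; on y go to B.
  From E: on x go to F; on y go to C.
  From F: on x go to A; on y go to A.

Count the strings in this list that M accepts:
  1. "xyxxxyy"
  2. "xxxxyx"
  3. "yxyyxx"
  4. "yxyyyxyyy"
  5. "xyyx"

3

"xyxxxyy": accepted
"xxxxyx": rejected
"yxyyxx": accepted
"yxyyyxyyy": accepted
"xyyx": rejected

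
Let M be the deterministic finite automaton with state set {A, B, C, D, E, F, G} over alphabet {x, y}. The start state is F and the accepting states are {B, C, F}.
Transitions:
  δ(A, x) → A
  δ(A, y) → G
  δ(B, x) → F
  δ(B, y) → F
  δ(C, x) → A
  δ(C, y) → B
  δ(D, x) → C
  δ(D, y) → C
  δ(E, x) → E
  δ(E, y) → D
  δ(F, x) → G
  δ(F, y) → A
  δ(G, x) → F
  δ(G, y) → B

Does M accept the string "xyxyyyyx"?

rejected

F --x--> G
G --y--> B
B --x--> F
F --y--> A
A --y--> G
G --y--> B
B --y--> F
F --x--> G
End in state G, which is not an accepting state.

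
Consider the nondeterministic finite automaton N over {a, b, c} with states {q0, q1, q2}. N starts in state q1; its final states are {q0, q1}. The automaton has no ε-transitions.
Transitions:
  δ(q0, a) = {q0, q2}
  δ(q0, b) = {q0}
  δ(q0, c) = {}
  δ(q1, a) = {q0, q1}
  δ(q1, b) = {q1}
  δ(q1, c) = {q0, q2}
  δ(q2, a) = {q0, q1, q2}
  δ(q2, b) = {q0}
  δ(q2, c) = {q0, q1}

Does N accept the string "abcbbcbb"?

rejected

Start: {q1}
read a: {q0, q1}
read b: {q0, q1}
read c: {q0, q2}
read b: {q0}
read b: {q0}
read c: {}
The reachable set is empty and stays empty for the remaining 2 symbols.
Reachable ∩ accepting = {} — empty.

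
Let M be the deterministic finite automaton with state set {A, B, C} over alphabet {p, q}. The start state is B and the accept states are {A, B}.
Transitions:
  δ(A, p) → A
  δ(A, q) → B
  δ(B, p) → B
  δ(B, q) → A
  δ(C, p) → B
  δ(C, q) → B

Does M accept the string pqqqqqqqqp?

B --p--> B
B --q--> A
A --q--> B
B --q--> A
A --q--> B
B --q--> A
A --q--> B
B --q--> A
A --q--> B
B --p--> B
End in state B, which is an accepting state.

accepted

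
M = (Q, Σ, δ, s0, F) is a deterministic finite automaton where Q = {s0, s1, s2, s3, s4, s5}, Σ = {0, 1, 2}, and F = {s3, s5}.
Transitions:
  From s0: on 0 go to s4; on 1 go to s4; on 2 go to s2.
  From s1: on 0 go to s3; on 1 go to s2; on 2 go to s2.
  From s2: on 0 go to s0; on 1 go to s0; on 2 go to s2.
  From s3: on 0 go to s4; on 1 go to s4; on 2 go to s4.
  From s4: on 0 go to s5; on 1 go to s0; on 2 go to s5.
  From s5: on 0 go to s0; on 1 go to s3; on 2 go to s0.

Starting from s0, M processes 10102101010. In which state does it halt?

s4

s0 --1--> s4
s4 --0--> s5
s5 --1--> s3
s3 --0--> s4
s4 --2--> s5
s5 --1--> s3
s3 --0--> s4
s4 --1--> s0
s0 --0--> s4
s4 --1--> s0
s0 --0--> s4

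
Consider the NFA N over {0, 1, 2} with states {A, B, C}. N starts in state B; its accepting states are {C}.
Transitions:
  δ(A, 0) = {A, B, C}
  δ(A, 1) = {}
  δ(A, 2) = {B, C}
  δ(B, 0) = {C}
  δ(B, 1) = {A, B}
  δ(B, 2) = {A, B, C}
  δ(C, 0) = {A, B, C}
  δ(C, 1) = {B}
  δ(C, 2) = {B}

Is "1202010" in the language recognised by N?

accepted

Start: {B}
read 1: {A, B}
read 2: {A, B, C}
read 0: {A, B, C}
read 2: {A, B, C}
read 0: {A, B, C}
read 1: {A, B}
read 0: {A, B, C}
Reachable ∩ accepting = {C} — nonempty.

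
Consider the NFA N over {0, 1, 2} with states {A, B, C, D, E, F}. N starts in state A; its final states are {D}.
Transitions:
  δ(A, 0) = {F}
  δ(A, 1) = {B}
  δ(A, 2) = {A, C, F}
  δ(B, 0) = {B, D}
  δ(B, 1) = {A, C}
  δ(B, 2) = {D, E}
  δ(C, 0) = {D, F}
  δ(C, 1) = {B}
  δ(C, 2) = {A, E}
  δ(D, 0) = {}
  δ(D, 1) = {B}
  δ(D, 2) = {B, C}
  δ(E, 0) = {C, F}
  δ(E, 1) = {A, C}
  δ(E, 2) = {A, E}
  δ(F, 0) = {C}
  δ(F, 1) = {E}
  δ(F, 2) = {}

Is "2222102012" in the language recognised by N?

Start: {A}
read 2: {A, C, F}
read 2: {A, C, E, F}
read 2: {A, C, E, F}
read 2: {A, C, E, F}
read 1: {A, B, C, E}
read 0: {B, C, D, F}
read 2: {A, B, C, D, E}
read 0: {B, C, D, F}
read 1: {A, B, C, E}
read 2: {A, C, D, E, F}
Reachable ∩ accepting = {D} — nonempty.

accepted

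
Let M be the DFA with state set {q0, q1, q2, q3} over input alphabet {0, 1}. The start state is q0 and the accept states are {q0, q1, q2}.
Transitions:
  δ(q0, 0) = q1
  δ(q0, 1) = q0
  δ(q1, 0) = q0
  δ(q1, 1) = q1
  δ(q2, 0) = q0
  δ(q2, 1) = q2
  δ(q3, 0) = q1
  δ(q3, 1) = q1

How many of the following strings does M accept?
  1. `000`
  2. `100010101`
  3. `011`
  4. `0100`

`000`: accepted
`100010101`: accepted
`011`: accepted
`0100`: accepted

4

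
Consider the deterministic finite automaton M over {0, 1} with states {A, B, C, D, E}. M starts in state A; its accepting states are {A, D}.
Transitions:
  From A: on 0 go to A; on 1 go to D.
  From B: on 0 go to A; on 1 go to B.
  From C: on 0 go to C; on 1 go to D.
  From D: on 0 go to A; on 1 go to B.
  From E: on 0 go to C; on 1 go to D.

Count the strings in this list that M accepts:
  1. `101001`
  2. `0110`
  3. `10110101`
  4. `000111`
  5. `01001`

4

`101001`: accepted
`0110`: accepted
`10110101`: accepted
`000111`: rejected
`01001`: accepted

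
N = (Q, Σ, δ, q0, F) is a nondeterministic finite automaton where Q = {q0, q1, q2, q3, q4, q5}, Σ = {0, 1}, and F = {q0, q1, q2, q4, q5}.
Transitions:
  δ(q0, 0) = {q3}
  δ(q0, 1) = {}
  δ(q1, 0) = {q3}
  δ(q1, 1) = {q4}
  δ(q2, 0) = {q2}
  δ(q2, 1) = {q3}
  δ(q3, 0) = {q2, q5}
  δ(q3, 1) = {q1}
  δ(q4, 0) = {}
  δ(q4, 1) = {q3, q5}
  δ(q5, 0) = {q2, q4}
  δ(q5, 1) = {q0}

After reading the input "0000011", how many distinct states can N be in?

Start: {q0}
read 0: {q3}
read 0: {q2, q5}
read 0: {q2, q4}
read 0: {q2}
read 0: {q2}
read 1: {q3}
read 1: {q1}
Final reachable set {q1} has 1 state.

1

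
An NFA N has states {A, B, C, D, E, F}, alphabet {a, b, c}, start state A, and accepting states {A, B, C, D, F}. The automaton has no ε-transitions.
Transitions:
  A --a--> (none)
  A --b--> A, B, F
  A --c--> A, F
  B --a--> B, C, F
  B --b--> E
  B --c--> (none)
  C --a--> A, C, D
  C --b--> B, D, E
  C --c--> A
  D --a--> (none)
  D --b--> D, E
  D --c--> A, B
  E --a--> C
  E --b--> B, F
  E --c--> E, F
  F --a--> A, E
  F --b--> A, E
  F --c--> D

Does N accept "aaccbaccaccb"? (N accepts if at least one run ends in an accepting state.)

Start: {A}
read a: {}
The reachable set is empty and stays empty for the remaining 11 symbols.
Reachable ∩ accepting = {} — empty.

rejected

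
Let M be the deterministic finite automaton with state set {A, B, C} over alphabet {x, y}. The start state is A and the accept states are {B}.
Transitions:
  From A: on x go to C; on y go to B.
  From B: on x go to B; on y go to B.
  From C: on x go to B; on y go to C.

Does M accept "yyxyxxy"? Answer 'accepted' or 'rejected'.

A --y--> B
B --y--> B
B --x--> B
B --y--> B
B --x--> B
B --x--> B
B --y--> B
End in state B, which is an accepting state.

accepted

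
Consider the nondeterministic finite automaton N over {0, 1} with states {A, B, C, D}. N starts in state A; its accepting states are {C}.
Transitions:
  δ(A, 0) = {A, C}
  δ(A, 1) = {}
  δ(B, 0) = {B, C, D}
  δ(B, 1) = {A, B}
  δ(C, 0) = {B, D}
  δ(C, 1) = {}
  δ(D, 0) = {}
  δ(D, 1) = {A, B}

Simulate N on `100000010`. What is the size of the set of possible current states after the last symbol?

0

Start: {A}
read 1: {}
The reachable set is empty and stays empty for the remaining 8 symbols.
Final reachable set {} has 0 states.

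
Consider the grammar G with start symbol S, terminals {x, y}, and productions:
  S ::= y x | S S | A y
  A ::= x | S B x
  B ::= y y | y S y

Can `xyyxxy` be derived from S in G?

S ⇒ SS ⇒ SSS ⇒ AySS ⇒ xySS ⇒ xyyxS ⇒ xyyxAy ⇒ xyyxxy

yes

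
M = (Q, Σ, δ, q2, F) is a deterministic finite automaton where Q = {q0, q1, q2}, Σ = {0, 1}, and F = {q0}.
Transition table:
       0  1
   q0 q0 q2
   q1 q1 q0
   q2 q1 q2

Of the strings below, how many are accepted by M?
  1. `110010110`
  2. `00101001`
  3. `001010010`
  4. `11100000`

2

`110010110`: rejected
`00101001`: accepted
`001010010`: accepted
`11100000`: rejected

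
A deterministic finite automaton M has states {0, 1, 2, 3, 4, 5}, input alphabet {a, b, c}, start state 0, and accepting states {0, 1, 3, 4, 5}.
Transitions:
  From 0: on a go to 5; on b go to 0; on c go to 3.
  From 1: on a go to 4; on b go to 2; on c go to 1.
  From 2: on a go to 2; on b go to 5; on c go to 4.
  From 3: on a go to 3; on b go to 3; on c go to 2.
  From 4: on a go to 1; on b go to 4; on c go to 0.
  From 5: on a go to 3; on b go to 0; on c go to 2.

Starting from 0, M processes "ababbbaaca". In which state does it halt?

2

0 --a--> 5
5 --b--> 0
0 --a--> 5
5 --b--> 0
0 --b--> 0
0 --b--> 0
0 --a--> 5
5 --a--> 3
3 --c--> 2
2 --a--> 2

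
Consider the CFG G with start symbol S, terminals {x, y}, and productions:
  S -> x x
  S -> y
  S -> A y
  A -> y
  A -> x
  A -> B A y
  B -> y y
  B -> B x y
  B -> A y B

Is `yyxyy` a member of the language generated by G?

S ⇒ Ay ⇒ BAyy ⇒ yyAyy ⇒ yyxyy

yes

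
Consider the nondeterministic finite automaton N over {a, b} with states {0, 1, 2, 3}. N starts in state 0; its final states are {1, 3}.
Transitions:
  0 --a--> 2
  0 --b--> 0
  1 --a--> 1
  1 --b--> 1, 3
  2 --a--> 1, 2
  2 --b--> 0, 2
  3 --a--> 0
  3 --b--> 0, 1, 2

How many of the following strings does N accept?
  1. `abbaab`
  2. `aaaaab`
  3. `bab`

2

`abbaab`: accepted
`aaaaab`: accepted
`bab`: rejected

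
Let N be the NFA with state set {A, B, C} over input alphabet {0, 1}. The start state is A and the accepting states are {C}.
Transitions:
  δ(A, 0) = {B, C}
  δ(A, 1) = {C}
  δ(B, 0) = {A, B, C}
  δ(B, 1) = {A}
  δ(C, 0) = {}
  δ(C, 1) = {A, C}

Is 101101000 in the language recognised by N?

rejected

Start: {A}
read 1: {C}
read 0: {}
The reachable set is empty and stays empty for the remaining 7 symbols.
Reachable ∩ accepting = {} — empty.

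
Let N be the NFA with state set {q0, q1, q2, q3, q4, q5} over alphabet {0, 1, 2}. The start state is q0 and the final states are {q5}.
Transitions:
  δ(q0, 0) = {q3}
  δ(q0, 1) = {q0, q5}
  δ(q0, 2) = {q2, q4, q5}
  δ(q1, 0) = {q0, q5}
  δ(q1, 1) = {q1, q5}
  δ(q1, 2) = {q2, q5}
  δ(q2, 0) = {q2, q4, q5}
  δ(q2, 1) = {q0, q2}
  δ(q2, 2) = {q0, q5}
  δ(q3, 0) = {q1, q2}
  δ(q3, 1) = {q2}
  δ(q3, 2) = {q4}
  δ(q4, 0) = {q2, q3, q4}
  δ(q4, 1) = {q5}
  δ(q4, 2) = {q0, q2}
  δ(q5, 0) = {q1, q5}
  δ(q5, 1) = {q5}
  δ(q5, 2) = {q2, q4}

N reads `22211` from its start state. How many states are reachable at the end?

3

Start: {q0}
read 2: {q2, q4, q5}
read 2: {q0, q2, q4, q5}
read 2: {q0, q2, q4, q5}
read 1: {q0, q2, q5}
read 1: {q0, q2, q5}
Final reachable set {q0, q2, q5} has 3 states.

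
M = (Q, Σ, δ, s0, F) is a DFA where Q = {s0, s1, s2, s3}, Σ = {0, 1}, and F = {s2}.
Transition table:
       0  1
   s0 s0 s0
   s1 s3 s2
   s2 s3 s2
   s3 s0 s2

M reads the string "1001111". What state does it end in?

s0 --1--> s0
s0 --0--> s0
s0 --0--> s0
s0 --1--> s0
s0 --1--> s0
s0 --1--> s0
s0 --1--> s0

s0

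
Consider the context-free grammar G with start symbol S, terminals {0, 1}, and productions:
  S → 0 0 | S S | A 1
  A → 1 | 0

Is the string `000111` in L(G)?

yes

S ⇒ SS ⇒ 00S ⇒ 00SS ⇒ 00A1S ⇒ 0001S ⇒ 0001A1 ⇒ 000111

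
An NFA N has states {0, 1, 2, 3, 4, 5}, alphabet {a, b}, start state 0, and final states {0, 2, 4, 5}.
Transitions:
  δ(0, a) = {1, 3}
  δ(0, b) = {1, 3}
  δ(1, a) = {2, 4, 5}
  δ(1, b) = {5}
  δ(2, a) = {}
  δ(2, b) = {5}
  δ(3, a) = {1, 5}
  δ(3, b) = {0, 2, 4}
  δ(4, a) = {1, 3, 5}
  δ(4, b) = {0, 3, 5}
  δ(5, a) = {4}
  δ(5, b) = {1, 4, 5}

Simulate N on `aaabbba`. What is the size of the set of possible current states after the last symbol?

5

Start: {0}
read a: {1, 3}
read a: {1, 2, 4, 5}
read a: {1, 2, 3, 4, 5}
read b: {0, 1, 2, 3, 4, 5}
read b: {0, 1, 2, 3, 4, 5}
read b: {0, 1, 2, 3, 4, 5}
read a: {1, 2, 3, 4, 5}
Final reachable set {1, 2, 3, 4, 5} has 5 states.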